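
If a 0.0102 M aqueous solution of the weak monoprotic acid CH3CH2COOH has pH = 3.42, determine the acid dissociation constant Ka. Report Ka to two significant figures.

[H+] = 10^(-3.42) = 3.80 × 10^-4 M
At equilibrium [HA] = 0.0102 − 3.80 × 10^-4 = 9.82 × 10^-3 M
Ka = [H+][A-]/[HA] = (3.80 × 10^-4)² / 9.82 × 10^-3 = 1.5 × 10^-5

Ka = 1.5 × 10^-5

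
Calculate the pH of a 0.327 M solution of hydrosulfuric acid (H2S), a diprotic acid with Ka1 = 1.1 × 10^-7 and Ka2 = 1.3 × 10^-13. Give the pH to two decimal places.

pH = 3.72

Ka1 ≫ Ka2, so treat the first dissociation as the only significant source of H+.
Ka1 = x²/(0.327 − x) = 1.1 × 10^-7
x ≈ √(1.1 × 10^-7 × 0.327) = 1.90 × 10^-4 M
pH = −log(1.90 × 10^-4) = 3.72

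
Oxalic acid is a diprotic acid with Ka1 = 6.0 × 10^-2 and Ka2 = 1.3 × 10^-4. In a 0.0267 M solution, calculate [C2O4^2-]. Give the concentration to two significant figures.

First ionization gives [H+] ≈ [HC2O4-] = 2.00 × 10^-2 M.
Second step: Ka2 = [H+][C2O4^2-]/[HC2O4-] ≈ [C2O4^2-] (since [H+] ≈ [HC2O4-]).
So [C2O4^2-] ≈ Ka2.

1.3 × 10^-4 M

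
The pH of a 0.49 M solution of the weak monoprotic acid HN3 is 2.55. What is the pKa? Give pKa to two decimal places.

[H+] = 10^(-2.55) = 2.82 × 10^-3 M
At equilibrium [HA] = 0.49 − 2.82 × 10^-3 = 4.87 × 10^-1 M
Ka = [H+][A-]/[HA] = (2.82 × 10^-3)² / 4.87 × 10^-1 = 1.63 × 10^-5
pKa = -log(1.63 × 10^-5) = 4.79

pKa = 4.79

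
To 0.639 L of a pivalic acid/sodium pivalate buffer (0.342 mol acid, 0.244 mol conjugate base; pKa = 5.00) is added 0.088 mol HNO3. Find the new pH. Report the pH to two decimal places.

pH = 4.56

Added H+ converts (CH3)3CCOO- to (CH3)3CCOOH: (CH3)3CCOOH → 0.43 mol, (CH3)3CCOO- → 0.156 mol.
Henderson–Hasselbalch with mole ratio 0.156/0.43: pH = 5.00 + (-0.440)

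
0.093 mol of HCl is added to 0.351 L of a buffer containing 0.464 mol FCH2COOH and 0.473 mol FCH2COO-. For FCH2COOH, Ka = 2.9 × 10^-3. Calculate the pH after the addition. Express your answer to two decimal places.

pH = 2.37

Added H+ converts FCH2COO- to FCH2COOH: FCH2COOH → 0.557 mol, FCH2COO- → 0.38 mol.
pKa = −log(2.9 × 10^-3) = 2.538
pH = pKa + log([A⁻]/[HA]) = 2.538 + log(0.38/0.557) = 2.538 -0.166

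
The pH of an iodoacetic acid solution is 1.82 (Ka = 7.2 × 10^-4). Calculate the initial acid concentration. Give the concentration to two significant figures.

[H+] = 10^(-1.82) = 1.51 × 10^-2 M = x
Ka = x²/(C₀ − x) ⇒ C₀ = x + x²/Ka
C₀ = 1.51 × 10^-2 + (1.51 × 10^-2)²/(7.2 × 10^-4) = 3.32 × 10^-1 M

C₀ = 3.3 × 10^-1 M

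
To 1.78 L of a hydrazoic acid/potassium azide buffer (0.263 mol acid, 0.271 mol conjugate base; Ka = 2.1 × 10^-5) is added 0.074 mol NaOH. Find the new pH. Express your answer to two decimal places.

After neutralization: n(HN3) = 0.189 mol, n(N3-) = 0.345 mol.
pKa = −log(2.1 × 10^-5) = 4.678
Henderson–Hasselbalch with mole ratio 0.345/0.189: pH = 4.678 + (+0.261)

pH = 4.94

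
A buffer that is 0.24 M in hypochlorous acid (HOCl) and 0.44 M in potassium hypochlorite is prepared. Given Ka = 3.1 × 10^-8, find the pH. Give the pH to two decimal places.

pH = 7.77

pKa = −log(3.1 × 10^-8) = 7.509
Henderson–Hasselbalch: pH = pKa + log([OCl-]/[HOCl]) = 7.509 + log(0.44/0.24)
pH = 7.509 + (+0.263) = 7.77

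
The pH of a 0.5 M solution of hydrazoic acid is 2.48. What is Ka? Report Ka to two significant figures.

Ka = 2.2 × 10^-5

[H+] = 10^(-2.48) = 3.31 × 10^-3 M
At equilibrium [HA] = 0.5 − 3.31 × 10^-3 = 4.97 × 10^-1 M
Ka = [H+][A-]/[HA] = (3.31 × 10^-3)² / 4.97 × 10^-1 = 2.2 × 10^-5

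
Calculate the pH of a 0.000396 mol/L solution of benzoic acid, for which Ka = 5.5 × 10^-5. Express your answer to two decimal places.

C6H5COOH ⇌ C6H5COO- + H+
Ka = [H+]²/(0.000396 − [H+]) = 5.5 × 10^-5
The 5% rule fails; solving [H+]² + Ka·[H+] − Ka·C₀ = 0 exactly:
[H+] = (−Ka + √(Ka² + 4·Ka·C₀))/2 = 1.23 × 10^-4 M
pH = −log(1.23 × 10^-4) = 3.91

pH = 3.91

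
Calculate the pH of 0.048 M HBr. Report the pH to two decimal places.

pH = 1.32

HBr is a strong acid and dissociates completely, so [H+] = 0.048 M.
pH = -log(0.048) = 1.32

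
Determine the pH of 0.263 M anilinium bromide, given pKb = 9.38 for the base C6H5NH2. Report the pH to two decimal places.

C6H5NH3+ is the conjugate acid of the weak base C6H5NH2.
Kb = 10^(−9.38) = 4.17 × 10^-10
Ka = Kw/Kb = 1.0×10^-14 / 4.17 × 10^-10 = 2.40 × 10^-5
From the ICE table, Ka = [H+]²/(0.263 − [H+]) = 2.40 × 10^-5.
Since Ka ≪ C₀, [H+] ≈ √(Ka·C₀) = 2.51 × 10^-3 M.
Check: 0.96% ionized — well under 5%, approximation valid.
pH = −log(2.51 × 10^-3) = 2.60

pH = 2.60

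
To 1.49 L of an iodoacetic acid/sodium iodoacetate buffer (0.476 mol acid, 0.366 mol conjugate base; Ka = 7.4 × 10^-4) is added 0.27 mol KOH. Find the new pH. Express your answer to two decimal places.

pH = 3.62

After neutralization: n(ICH2COOH) = 0.206 mol, n(ICH2COO-) = 0.636 mol.
pKa = −log(7.4 × 10^-4) = 3.131
pH = pKa + log(n_ICH2COO-/n_ICH2COOH) = 3.131 + log(0.636/0.206) = 3.131 + (+0.490)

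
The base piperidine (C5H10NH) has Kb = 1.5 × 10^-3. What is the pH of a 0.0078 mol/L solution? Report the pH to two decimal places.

pH = 11.44

C5H10NH + H2O ⇌ C5H10NH2+ + OH-
Let x = [OH-] at equilibrium. Kb = x²/(0.0078 − x).
Here C₀/Kb ≈ 5.2, so the small-x approximation fails. Use the quadratic:
x = [−0.0015 + √(0.0015² + 4.68e-05)]/2 = 2.75 × 10^-3 M
pOH = −log(2.75 × 10^-3) = 2.56; pH = 14.00 − 2.56 = 11.44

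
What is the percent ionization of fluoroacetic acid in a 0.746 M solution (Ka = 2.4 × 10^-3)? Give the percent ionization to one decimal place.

5.5%

FCH2COOH ⇌ FCH2COO- + H+; let x = [H+] at equilibrium.
Ka = x²/(C₀ − x); solving the quadratic gives x = 4.11 × 10^-2 M.
% ionization = x/C₀ × 100% = 4.11 × 10^-2/0.746 × 100% = 5.5%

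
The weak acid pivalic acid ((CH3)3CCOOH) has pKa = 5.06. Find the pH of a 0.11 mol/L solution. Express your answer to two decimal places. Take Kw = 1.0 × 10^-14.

pH = 3.01

(CH3)3CCOOH ⇌ (CH3)3CCOO- + H+
Ka = 10^(−5.06) = 8.71 × 10^-6
Ka = [H+]²/(0.11 − [H+]) = 8.71 × 10^-6
Since Ka ≪ C₀, [H+] ≈ √(Ka·C₀) = 9.79 × 10^-4 M.
pH = −log(9.79 × 10^-4) = 3.01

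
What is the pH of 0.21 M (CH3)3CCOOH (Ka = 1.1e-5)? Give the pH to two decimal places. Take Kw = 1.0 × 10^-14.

(CH3)3CCOOH ⇌ (CH3)3CCOO- + H+
From the ICE table, Ka = x²/(0.21 − x) = 1.1 × 10^-5.
Since Ka ≪ C₀, x ≈ √(Ka·C₀) = 1.52 × 10^-3 M.
(x/C₀ = 0.72% < 5%, so the approximation holds.)
pH = −log[H+] = −log(1.52 × 10^-3) = 2.82

pH = 2.82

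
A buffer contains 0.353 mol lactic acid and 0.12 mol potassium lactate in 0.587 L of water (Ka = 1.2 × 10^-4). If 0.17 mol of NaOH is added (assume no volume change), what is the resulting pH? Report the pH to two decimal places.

OH- converts CH3CH(OH)COOH to CH3CH(OH)COO-: CH3CH(OH)COOH → 0.183 mol, CH3CH(OH)COO- → 0.29 mol.
pKa = −log(1.2 × 10^-4) = 3.921
Henderson–Hasselbalch with mole ratio 0.29/0.183: pH = 3.921 + (+0.200)

pH = 4.12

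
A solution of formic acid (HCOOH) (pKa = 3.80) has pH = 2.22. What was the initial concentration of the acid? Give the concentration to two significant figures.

[H+] = 10^(-2.22) = 6.03 × 10^-3 M = x
Ka = 10^(−3.80) = 1.58 × 10^-4
Ka = x²/(C₀ − x) ⇒ C₀ = x + x²/Ka
C₀ = 6.03 × 10^-3 + (6.03 × 10^-3)²/(1.58 × 10^-4) = 2.36 × 10^-1 M

C₀ = 2.4 × 10^-1 M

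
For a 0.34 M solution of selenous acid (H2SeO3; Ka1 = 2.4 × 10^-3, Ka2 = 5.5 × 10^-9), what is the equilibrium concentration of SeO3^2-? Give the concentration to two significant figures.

5.5 × 10^-9 M

First ionization gives [H+] ≈ [HSeO3-] = 2.74 × 10^-2 M.
Second step: Ka2 = [H+][SeO3^2-]/[HSeO3-] ≈ [SeO3^2-] (since [H+] ≈ [HSeO3-]).
So [SeO3^2-] ≈ Ka2.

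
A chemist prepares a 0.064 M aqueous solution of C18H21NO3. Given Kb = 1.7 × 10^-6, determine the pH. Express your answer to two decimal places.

C18H21NO3 + H2O ⇌ C18H22NO3+ + OH-
From the ICE table, Kb = x²/(0.064 − x) = 1.7 × 10^-6.
Neglecting x in the denominator: x = √(1.7 × 10^-6 × 0.064) = 3.30 × 10^-4 M
(x/C₀ = 0.52% < 5%, so the approximation holds.)
pOH = 3.48, so pH = 14.00 − pOH = 10.52

pH = 10.52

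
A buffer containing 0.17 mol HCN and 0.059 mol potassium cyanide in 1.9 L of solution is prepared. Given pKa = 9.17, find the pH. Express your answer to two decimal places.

pH = 8.71

Using pH = pKa + log([base]/[acid]) with [base]/[acid] = 0.059/0.17:
pH = 9.17 + (-0.460) = 8.71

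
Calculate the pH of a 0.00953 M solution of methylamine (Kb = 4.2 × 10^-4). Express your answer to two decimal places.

pH = 11.26

CH3NH2 + H2O ⇌ CH3NH3+ + OH-
From the ICE table, Kb = [OH-]²/(0.00953 − [OH-]) = 4.2 × 10^-4.
The 5% rule fails; solving [OH-]² + Kb·[OH-] − Kb·C₀ = 0 exactly:
[OH-] = [−0.00042 + √(0.00042² + 1.6e-05)]/2 = 1.80 × 10^-3 M
pOH = −log(1.80 × 10^-3) = 2.74; pH = 14.00 − 2.74 = 11.26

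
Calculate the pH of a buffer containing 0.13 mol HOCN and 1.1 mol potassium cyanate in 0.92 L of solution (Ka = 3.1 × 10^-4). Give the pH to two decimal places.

pKa = −log(3.1 × 10^-4) = 3.509
Henderson–Hasselbalch: pH = pKa + log([OCN-]/[HOCN]) = 3.509 + log(1.1/0.13)
pH = 3.509 + (+0.927) = 4.44

pH = 4.44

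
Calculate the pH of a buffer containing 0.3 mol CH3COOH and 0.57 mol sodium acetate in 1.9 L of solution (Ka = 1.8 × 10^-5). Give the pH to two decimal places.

pKa = −log(1.8 × 10^-5) = 4.745
Using pH = pKa + log([base]/[acid]) with [base]/[acid] = 0.57/0.3:
pH = 4.745 + (+0.279) = 5.02

pH = 5.02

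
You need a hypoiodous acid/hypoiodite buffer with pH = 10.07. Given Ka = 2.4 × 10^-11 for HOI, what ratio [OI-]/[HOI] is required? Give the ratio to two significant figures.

ratio = 0.28

pKa = -log(2.4 × 10^-11) = 10.620
pH = pKa + log(r) ⇒ log(r) = 10.07 − 10.620 = -0.550
r = [OI-]/[HOI] = 10^(-0.550) = 0.282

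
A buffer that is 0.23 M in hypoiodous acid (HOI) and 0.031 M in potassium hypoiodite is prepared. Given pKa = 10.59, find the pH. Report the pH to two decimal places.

Using pH = pKa + log([base]/[acid]) with [base]/[acid] = 0.031/0.23:
pH = 10.59 + (-0.870) = 9.72

pH = 9.72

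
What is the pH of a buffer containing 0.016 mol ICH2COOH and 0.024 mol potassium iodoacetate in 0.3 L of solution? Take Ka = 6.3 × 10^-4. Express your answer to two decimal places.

pH = 3.38

pKa = −log(6.3 × 10^-4) = 3.201
pH = pKa + log([A⁻]/[HA]) = 3.201 + log(0.024/0.016)
pH = 3.201 + (+0.176) = 3.38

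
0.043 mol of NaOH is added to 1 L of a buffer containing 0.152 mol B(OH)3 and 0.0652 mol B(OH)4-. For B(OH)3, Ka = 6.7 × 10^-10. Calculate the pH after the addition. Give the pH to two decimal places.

pH = 9.17

After neutralization: n(B(OH)3) = 0.109 mol, n(B(OH)4-) = 0.108 mol.
pKa = −log(6.7 × 10^-10) = 9.174
pH = pKa + log(n_B(OH)4-/n_B(OH)3) = 9.174 + log(0.108/0.109) = 9.174 + (-0.004)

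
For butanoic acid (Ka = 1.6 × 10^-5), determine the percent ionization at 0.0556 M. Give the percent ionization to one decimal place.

1.7%

CH3(CH2)2COOH ⇌ CH3(CH2)2COO- + H+; let x = [H+] at equilibrium.
x ≈ √(Ka·C₀) = √(1.6 × 10^-5 × 0.0556) = 9.43 × 10^-4 M
% ionization = x/C₀ × 100% = 9.43 × 10^-4/0.0556 × 100% = 1.7%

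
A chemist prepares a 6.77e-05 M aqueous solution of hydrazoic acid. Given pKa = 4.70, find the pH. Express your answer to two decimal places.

pH = 4.55

HN3 ⇌ N3- + H+
Ka = 10^(−4.70) = 2.00 × 10^-5
Let x = [H+] at equilibrium. Ka = x²/(6.77e-05 − x).
x is not negligible relative to C₀; solve x² + 2e-05·x − 1.35e-09 = 0.
x = [−2e-05 + √(2e-05² + 5.42e-09)]/2 = 2.81 × 10^-5 M
pH = −log[H+] = −log(2.81 × 10^-5) = 4.55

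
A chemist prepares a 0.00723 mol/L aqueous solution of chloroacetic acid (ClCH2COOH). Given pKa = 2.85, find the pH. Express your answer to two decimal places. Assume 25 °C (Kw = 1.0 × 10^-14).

ClCH2COOH ⇌ ClCH2COO- + H+
Ka = 10^(−2.85) = 1.41 × 10^-3
From the ICE table, Ka = [H+]²/(0.00723 − [H+]) = 1.41 × 10^-3.
The 5% rule fails; solving [H+]² + Ka·[H+] − Ka·C₀ = 0 exactly:
[H+] = [−0.00141 + √(0.00141² + 4.08e-05)]/2 = 2.56 × 10^-3 M
pH = −log[H+] = −log(2.56 × 10^-3) = 2.59

pH = 2.59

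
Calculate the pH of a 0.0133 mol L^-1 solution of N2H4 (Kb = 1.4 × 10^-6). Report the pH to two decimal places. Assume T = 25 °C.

pH = 10.13

N2H4 + H2O ⇌ N2H5+ + OH-
From the ICE table, Kb = x²/(0.0133 − x) = 1.4 × 10^-6.
Assume x ≪ 0.0133: x ≈ √(1.4 × 10^-6 × 0.0133) = 1.36 × 10^-4 M
Check: 1% ionized — well under 5%, approximation valid.
pOH = 3.87, so pH = 14.00 − pOH = 10.13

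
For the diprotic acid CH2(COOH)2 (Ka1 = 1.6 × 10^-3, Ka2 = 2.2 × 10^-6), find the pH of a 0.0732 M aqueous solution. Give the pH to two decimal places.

Since Ka1 ≫ Ka2, the first ionization dominates [H+].
Ka1 = x²/(0.0732 − x) = 1.6 × 10^-3
Solving the quadratic: x = (−Ka1 + √(Ka1² + 4·Ka1·C₀))/2 = 1.01 × 10^-2 M
pH = −log(1.01 × 10^-2) = 2.00

pH = 2.00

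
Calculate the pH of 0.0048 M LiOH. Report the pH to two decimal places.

pH = 11.68

LiOH is a strong base; [OH-] = 0.0048 M.
pOH = -log(0.0048) = 2.32
pH = 14.00 - 2.32 = 11.68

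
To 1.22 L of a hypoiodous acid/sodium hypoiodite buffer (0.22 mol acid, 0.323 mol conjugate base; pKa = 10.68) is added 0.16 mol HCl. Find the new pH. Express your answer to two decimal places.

After neutralization: n(HOI) = 0.38 mol, n(OI-) = 0.163 mol.
Henderson–Hasselbalch with mole ratio 0.163/0.38: pH = 10.68 + (-0.368)

pH = 10.31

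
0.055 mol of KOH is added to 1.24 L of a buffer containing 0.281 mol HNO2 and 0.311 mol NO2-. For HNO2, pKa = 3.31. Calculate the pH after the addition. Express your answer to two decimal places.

OH- converts HNO2 to NO2-: HNO2 → 0.226 mol, NO2- → 0.366 mol.
pH = pKa + log(n_NO2-/n_HNO2) = 3.31 + log(0.366/0.226) = 3.31 + (+0.209)

pH = 3.52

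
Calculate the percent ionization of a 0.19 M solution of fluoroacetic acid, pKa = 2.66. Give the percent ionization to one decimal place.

10.2%

FCH2COOH ⇌ FCH2COO- + H+; let x = [H+] at equilibrium.
Ka = 10^(−2.66) = 2.19 × 10^-3
Ka = x²/(C₀ − x); solving the quadratic gives x = 1.93 × 10^-2 M.
Fraction ionized = 1.93 × 10^-2 / 0.19 = 0.1016 → 10.2%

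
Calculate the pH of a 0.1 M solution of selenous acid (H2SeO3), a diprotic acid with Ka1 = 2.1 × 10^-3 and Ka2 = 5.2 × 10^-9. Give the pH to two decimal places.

pH = 1.87

Since Ka1 ≫ Ka2, the first ionization dominates [H+].
Ka1 = x²/(0.1 − x) = 2.1 × 10^-3
Solving the quadratic: x = (−Ka1 + √(Ka1² + 4·Ka1·C₀))/2 = 1.35 × 10^-2 M
pH = −log(1.35 × 10^-2) = 1.87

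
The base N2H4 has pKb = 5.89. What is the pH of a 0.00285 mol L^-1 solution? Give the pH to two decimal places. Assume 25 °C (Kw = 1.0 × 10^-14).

N2H4 + H2O ⇌ N2H5+ + OH-
Kb = 10^(−5.89) = 1.29 × 10^-6
Let x = [OH-] at equilibrium. Kb = x²/(0.00285 − x).
Since Kb ≪ C₀, x ≈ √(Kb·C₀) = 6.06 × 10^-5 M.
pOH = 4.22, so pH = 14.00 − pOH = 9.78

pH = 9.78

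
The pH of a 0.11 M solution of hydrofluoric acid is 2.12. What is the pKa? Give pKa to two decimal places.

[H+] = 10^(-2.12) = 7.59 × 10^-3 M
At equilibrium [HA] = 0.11 − 7.59 × 10^-3 = 1.02 × 10^-1 M
Ka = [H+][A-]/[HA] = (7.59 × 10^-3)² / 1.02 × 10^-1 = 5.65 × 10^-4
pKa = -log(5.65 × 10^-4) = 3.25

pKa = 3.25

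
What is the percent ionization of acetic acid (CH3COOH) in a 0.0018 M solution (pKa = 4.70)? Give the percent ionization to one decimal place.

CH3COOH ⇌ CH3COO- + H+; let x = [H+] at equilibrium.
Ka = 10^(−4.70) = 2.00 × 10^-5
Solve x² + 2e-05x − 3.6e-08 = 0 → x = 1.80 × 10^-4 M
Fraction ionized = 1.80 × 10^-4 / 0.0018 = 0.1000 → 10.0%

10.0%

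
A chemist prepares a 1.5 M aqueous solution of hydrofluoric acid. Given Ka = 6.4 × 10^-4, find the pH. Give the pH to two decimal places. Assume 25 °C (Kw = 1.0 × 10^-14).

HF ⇌ F- + H+
Ka = x²/(1.5 − x) = 6.4 × 10^-4
Assume x ≪ 1.5: x ≈ √(6.4 × 10^-4 × 1.5) = 3.10 × 10^-2 M
(x/C₀ = 2.1% < 5%, so the approximation holds.)
pH = −log(3.10 × 10^-2) = 1.51

pH = 1.51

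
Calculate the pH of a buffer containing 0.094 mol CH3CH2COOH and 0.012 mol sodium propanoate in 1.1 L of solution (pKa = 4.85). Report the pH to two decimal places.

pH = pKa + log([A⁻]/[HA]) = 4.85 + log(0.012/0.094)
pH = 4.85 + (-0.894) = 3.96

pH = 3.96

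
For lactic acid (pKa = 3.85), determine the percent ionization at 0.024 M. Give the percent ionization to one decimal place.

CH3CH(OH)COOH ⇌ CH3CH(OH)COO- + H+; let x = [H+] at equilibrium.
Ka = 10^(−3.85) = 1.41 × 10^-4
Solve x² + 0.000141x − 3.38e-06 = 0 → x = 1.77 × 10^-3 M
Fraction ionized = 1.77 × 10^-3 / 0.024 = 0.0738 → 7.4%

7.4%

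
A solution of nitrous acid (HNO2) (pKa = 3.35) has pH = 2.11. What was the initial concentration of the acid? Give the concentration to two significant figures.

C₀ = 1.4 × 10^-1 M

[H+] = 10^(-2.11) = 7.76 × 10^-3 M = x
Ka = 10^(−3.35) = 4.47 × 10^-4
Ka = x²/(C₀ − x) ⇒ C₀ = x + x²/Ka
C₀ = 7.76 × 10^-3 + (7.76 × 10^-3)²/(4.47 × 10^-4) = 1.42 × 10^-1 M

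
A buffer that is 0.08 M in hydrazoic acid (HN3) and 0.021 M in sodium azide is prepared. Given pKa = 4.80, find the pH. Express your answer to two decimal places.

Henderson–Hasselbalch: pH = pKa + log([N3-]/[HN3]) = 4.80 + log(0.021/0.08)
pH = 4.80 + (-0.581) = 4.22

pH = 4.22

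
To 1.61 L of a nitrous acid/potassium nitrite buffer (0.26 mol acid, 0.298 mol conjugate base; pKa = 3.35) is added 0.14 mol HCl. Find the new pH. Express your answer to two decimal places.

After neutralization: n(HNO2) = 0.4 mol, n(NO2-) = 0.158 mol.
Henderson–Hasselbalch with mole ratio 0.158/0.4: pH = 3.35 + (-0.403)

pH = 2.95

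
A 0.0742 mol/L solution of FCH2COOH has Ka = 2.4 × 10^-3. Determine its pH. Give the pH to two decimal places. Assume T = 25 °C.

pH = 1.91

FCH2COOH ⇌ FCH2COO- + H+
Let x = [H+] at equilibrium. Ka = x²/(0.0742 − x).
The 5% rule fails; solving x² + Ka·x − Ka·C₀ = 0 exactly:
x = (−Ka + √(Ka² + 4·Ka·C₀))/2 = 1.22 × 10^-2 M
pH = −log(1.22 × 10^-2) = 1.91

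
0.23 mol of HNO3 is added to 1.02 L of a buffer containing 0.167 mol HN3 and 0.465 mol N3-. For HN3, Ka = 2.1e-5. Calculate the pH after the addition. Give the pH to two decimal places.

After neutralization: n(HN3) = 0.397 mol, n(N3-) = 0.235 mol.
pKa = −log(2.1 × 10^-5) = 4.678
pH = pKa + log([A⁻]/[HA]) = 4.678 + log(0.235/0.397) = 4.678 -0.228

pH = 4.45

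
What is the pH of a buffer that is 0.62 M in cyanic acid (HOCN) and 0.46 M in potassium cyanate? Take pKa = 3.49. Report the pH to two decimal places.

pH = 3.36

pH = pKa + log([A⁻]/[HA]) = 3.49 + log(0.46/0.62)
pH = 3.49 + (-0.130) = 3.36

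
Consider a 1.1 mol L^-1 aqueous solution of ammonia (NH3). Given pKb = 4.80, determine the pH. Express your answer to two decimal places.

pH = 11.62

NH3 + H2O ⇌ NH4+ + OH-
Kb = 10^(−4.80) = 1.58 × 10^-5
Kb = [OH-]²/(1.1 − [OH-]) = 1.58 × 10^-5
Assume [OH-] ≪ 1.1: [OH-] ≈ √(1.58 × 10^-5 × 1.1) = 4.17 × 10^-3 M
Check: 0.38% ionized — well under 5%, approximation valid.
pOH = −log(4.17 × 10^-3) = 2.38; pH = 14.00 − 2.38 = 11.62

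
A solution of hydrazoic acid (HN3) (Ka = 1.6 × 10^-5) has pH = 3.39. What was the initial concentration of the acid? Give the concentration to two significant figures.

C₀ = 1.1 × 10^-2 M

[H+] = 10^(-3.39) = 4.07 × 10^-4 M = x
Ka = x²/(C₀ − x) ⇒ C₀ = x + x²/Ka
C₀ = 4.07 × 10^-4 + (4.07 × 10^-4)²/(1.6 × 10^-5) = 1.08 × 10^-2 M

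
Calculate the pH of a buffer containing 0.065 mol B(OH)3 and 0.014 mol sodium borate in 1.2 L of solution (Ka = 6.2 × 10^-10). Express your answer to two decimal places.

pH = 8.54

pKa = −log(6.2 × 10^-10) = 9.208
Using pH = pKa + log([base]/[acid]) with [base]/[acid] = 0.014/0.065:
pH = 9.208 + (-0.667) = 8.54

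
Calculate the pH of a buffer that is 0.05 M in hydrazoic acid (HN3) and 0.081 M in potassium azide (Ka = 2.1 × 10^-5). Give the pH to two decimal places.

pH = 4.89

pKa = −log(2.1 × 10^-5) = 4.678
Using pH = pKa + log([base]/[acid]) with [base]/[acid] = 0.081/0.05:
pH = 4.678 + (+0.210) = 4.89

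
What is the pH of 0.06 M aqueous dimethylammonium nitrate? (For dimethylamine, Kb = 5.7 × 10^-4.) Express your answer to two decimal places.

pH = 5.99

(CH3)2NH2+ is the conjugate acid of the weak base (CH3)2NH.
Ka = Kw/Kb = 1.0×10^-14 / 5.7 × 10^-4 = 1.75 × 10^-11
Ka = [H+]²/(0.06 − [H+]) = 1.75 × 10^-11
Since Ka ≪ C₀, [H+] ≈ √(Ka·C₀) = 1.02 × 10^-6 M.
Check: 0.0017% ionized — well under 5%, approximation valid.
pH = −log[H+] = −log(1.02 × 10^-6) = 5.99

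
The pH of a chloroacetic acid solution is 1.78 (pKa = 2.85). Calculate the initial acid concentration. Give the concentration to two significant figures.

[H+] = 10^(-1.78) = 1.66 × 10^-2 M = x
Ka = 10^(−2.85) = 1.41 × 10^-3
Ka = x²/(C₀ − x) ⇒ C₀ = x + x²/Ka
C₀ = 1.66 × 10^-2 + (1.66 × 10^-2)²/(1.41 × 10^-3) = 2.12 × 10^-1 M

C₀ = 2.1 × 10^-1 M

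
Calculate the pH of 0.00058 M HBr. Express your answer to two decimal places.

HBr is a strong acid and dissociates completely, so [H+] = 0.00058 M.
pH = -log(0.00058) = 3.24

pH = 3.24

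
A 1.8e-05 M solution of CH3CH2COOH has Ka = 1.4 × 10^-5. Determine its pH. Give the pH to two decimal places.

pH = 4.99

CH3CH2COOH ⇌ CH3CH2COO- + H+
From the ICE table, Ka = [H+]²/(1.8e-05 − [H+]) = 1.4 × 10^-5.
The 5% rule fails; solving [H+]² + Ka·[H+] − Ka·C₀ = 0 exactly:
[H+] = (−Ka + √(Ka² + 4·Ka·C₀))/2 = 1.03 × 10^-5 M
pH = −log(1.03 × 10^-5) = 4.99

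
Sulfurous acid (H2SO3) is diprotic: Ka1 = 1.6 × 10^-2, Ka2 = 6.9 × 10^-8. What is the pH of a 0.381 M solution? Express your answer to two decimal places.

Ka1 ≫ Ka2, so treat the first dissociation as the only significant source of H+.
Ka1 = x²/(0.381 − x) = 1.6 × 10^-2
Solving the quadratic: x = (−Ka1 + √(Ka1² + 4·Ka1·C₀))/2 = 7.05 × 10^-2 M
pH = −log(7.05 × 10^-2) = 1.15

pH = 1.15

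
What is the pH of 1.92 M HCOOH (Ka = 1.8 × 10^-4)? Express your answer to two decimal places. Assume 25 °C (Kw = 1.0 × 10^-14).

HCOOH ⇌ HCOO- + H+
From the ICE table, Ka = [H+]²/(1.92 − [H+]) = 1.8 × 10^-4.
Neglecting [H+] in the denominator: [H+] = √(1.8 × 10^-4 × 1.92) = 1.86 × 10^-2 M
pH = −log(1.86 × 10^-2) = 1.73

pH = 1.73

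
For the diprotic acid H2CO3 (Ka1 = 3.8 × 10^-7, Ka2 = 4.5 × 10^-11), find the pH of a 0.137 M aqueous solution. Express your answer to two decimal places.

pH = 3.64

Since Ka1 ≫ Ka2, the first ionization dominates [H+].
Ka1 = x²/(0.137 − x) = 3.8 × 10^-7
x ≈ √(3.8 × 10^-7 × 0.137) = 2.28 × 10^-4 M
pH = −log(2.28 × 10^-4) = 3.64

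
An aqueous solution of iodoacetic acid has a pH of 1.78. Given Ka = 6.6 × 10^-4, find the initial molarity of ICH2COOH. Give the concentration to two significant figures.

[H+] = 10^(-1.78) = 1.66 × 10^-2 M = x
Ka = x²/(C₀ − x) ⇒ C₀ = x + x²/Ka
C₀ = 1.66 × 10^-2 + (1.66 × 10^-2)²/(6.6 × 10^-4) = 4.34 × 10^-1 M

C₀ = 4.3 × 10^-1 M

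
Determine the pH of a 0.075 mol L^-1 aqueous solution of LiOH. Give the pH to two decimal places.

pH = 12.88

LiOH is a strong base; [OH-] = 0.075 M.
pOH = -log(0.075) = 1.12
pH = 14.00 - 1.12 = 12.88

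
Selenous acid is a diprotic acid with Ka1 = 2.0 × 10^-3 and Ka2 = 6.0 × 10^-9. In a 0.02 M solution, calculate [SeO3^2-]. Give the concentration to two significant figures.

6.0 × 10^-9 M

First ionization gives [H+] ≈ [HSeO3-] = 5.40 × 10^-3 M.
Second step: Ka2 = [H+][SeO3^2-]/[HSeO3-] ≈ [SeO3^2-] (since [H+] ≈ [HSeO3-]).
So [SeO3^2-] ≈ Ka2.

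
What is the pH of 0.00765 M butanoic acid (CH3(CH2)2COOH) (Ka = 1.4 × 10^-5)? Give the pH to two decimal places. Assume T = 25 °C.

pH = 3.49

CH3(CH2)2COOH ⇌ CH3(CH2)2COO- + H+
Ka = [H+]²/(0.00765 − [H+]) = 1.4 × 10^-5
Assume [H+] ≪ 0.00765: [H+] ≈ √(1.4 × 10^-5 × 0.00765) = 3.27 × 10^-4 M
pH = −log(3.27 × 10^-4) = 3.49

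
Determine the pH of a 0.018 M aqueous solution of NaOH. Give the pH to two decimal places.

pH = 12.26

NaOH is a strong base; [OH-] = 0.018 M.
pOH = -log(0.018) = 1.74
pH = 14.00 - 1.74 = 12.26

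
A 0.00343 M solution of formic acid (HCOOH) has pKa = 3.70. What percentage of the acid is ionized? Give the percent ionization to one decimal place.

21.4%

HCOOH ⇌ HCOO- + H+; let x = [H+] at equilibrium.
Ka = 10^(−3.70) = 2.00 × 10^-4
Ka = x²/(C₀ − x); solving the quadratic gives x = 7.34 × 10^-4 M.
% ionization = x/C₀ × 100% = 7.34 × 10^-4/0.00343 × 100% = 21.4%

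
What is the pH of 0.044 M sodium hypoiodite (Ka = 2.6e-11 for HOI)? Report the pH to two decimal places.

pH = 11.59

OI- is the conjugate base of the weak acid HOI.
Kb = Kw/Ka = 1.0×10^-14 / 2.6 × 10^-11 = 3.85 × 10^-4
Let x = [OH-] at equilibrium. Kb = x²/(0.044 − x).
The 5% rule fails; solving x² + Kb·x − Kb·C₀ = 0 exactly:
x = [−0.000385 + √(0.000385² + 6.78e-05)]/2 = 3.93 × 10^-3 M
pOH = −log(3.93 × 10^-3) = 2.41; pH = 14.00 − 2.41 = 11.59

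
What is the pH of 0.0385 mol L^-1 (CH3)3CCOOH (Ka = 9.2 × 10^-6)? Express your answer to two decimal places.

(CH3)3CCOOH ⇌ (CH3)3CCOO- + H+
From the ICE table, Ka = [H+]²/(0.0385 − [H+]) = 9.2 × 10^-6.
Since Ka ≪ C₀, [H+] ≈ √(Ka·C₀) = 5.95 × 10^-4 M.
Check: 1.5% ionized — well under 5%, approximation valid.
pH = −log(5.95 × 10^-4) = 3.23

pH = 3.23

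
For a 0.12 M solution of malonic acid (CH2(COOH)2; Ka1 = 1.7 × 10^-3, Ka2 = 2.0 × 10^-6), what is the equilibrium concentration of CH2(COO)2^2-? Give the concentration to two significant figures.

2.0 × 10^-6 M

First ionization gives [H+] ≈ [CH2(COOH)COO-] = 1.35 × 10^-2 M.
Second step: Ka2 = [H+][CH2(COO)2^2-]/[CH2(COOH)COO-] ≈ [CH2(COO)2^2-] (since [H+] ≈ [CH2(COOH)COO-]).
So [CH2(COO)2^2-] ≈ Ka2.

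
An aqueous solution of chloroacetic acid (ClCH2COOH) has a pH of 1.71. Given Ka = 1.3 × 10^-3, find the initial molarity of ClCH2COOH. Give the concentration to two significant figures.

[H+] = 10^(-1.71) = 1.95 × 10^-2 M = x
Ka = x²/(C₀ − x) ⇒ C₀ = x + x²/Ka
C₀ = 1.95 × 10^-2 + (1.95 × 10^-2)²/(1.3 × 10^-3) = 3.12 × 10^-1 M

C₀ = 3.1 × 10^-1 M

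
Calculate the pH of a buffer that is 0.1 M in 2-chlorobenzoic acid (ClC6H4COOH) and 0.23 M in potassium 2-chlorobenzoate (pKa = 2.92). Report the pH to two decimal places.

pH = pKa + log([A⁻]/[HA]) = 2.92 + log(0.23/0.1)
pH = 2.92 + (+0.362) = 3.28

pH = 3.28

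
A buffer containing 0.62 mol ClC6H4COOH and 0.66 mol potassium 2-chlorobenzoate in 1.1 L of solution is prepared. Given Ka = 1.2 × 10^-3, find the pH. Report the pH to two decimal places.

pKa = −log(1.2 × 10^-3) = 2.921
Henderson–Hasselbalch: pH = pKa + log([ClC6H4COO-]/[ClC6H4COOH]) = 2.921 + log(0.66/0.62)
pH = 2.921 + (+0.027) = 2.95

pH = 2.95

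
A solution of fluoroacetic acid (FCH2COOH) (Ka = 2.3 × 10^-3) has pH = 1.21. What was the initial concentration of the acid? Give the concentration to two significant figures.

[H+] = 10^(-1.21) = 6.17 × 10^-2 M = x
Ka = x²/(C₀ − x) ⇒ C₀ = x + x²/Ka
C₀ = 6.17 × 10^-2 + (6.17 × 10^-2)²/(2.3 × 10^-3) = 1.72 M

C₀ = 1.7 M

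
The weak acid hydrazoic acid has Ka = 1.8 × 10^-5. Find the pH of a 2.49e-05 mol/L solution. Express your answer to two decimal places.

pH = 4.85

HN3 ⇌ N3- + H+
Ka = [H+]²/(2.49e-05 − [H+]) = 1.8 × 10^-5
[H+] is not negligible relative to C₀; solve [H+]² + 1.8e-05·[H+] − 4.48e-10 = 0.
[H+] = (−Ka + √(Ka² + 4·Ka·C₀))/2 = 1.40 × 10^-5 M
pH = −log[H+] = −log(1.40 × 10^-5) = 4.85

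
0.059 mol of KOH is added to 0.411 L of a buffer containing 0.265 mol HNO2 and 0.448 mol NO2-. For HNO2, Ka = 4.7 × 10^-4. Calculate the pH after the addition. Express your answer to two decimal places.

pH = 3.72

After neutralization: n(HNO2) = 0.206 mol, n(NO2-) = 0.507 mol.
pKa = −log(4.7 × 10^-4) = 3.328
pH = pKa + log(n_NO2-/n_HNO2) = 3.328 + log(0.507/0.206) = 3.328 + (+0.391)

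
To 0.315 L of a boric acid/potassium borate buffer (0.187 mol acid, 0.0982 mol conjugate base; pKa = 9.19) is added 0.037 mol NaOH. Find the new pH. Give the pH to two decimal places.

OH- converts B(OH)3 to B(OH)4-: B(OH)3 → 0.15 mol, B(OH)4- → 0.135 mol.
pH = pKa + log([A⁻]/[HA]) = 9.19 + log(0.135/0.15) = 9.19 -0.046

pH = 9.14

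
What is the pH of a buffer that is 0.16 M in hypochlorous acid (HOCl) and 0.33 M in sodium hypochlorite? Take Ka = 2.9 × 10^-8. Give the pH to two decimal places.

pKa = −log(2.9 × 10^-8) = 7.538
pH = pKa + log([A⁻]/[HA]) = 7.538 + log(0.33/0.16)
pH = 7.538 + (+0.314) = 7.85

pH = 7.85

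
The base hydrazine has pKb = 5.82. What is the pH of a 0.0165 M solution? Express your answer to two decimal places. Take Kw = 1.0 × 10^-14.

pH = 10.20

N2H4 + H2O ⇌ N2H5+ + OH-
Kb = 10^(−5.82) = 1.51 × 10^-6
Kb = x²/(0.0165 − x) = 1.51 × 10^-6
Since Kb ≪ C₀, x ≈ √(Kb·C₀) = 1.58 × 10^-4 M.
pOH = 3.80, so pH = 14.00 − pOH = 10.20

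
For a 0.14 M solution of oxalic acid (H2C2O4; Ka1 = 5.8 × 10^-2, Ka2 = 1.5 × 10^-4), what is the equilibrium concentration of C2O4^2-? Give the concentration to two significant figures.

First ionization gives [H+] ≈ [HC2O4-] = 6.57 × 10^-2 M.
Second step: Ka2 = [H+][C2O4^2-]/[HC2O4-] ≈ [C2O4^2-] (since [H+] ≈ [HC2O4-]).
So [C2O4^2-] ≈ Ka2.

1.5 × 10^-4 M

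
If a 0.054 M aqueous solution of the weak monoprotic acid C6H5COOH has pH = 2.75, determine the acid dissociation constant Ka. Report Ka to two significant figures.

Ka = 6.1 × 10^-5

[H+] = 10^(-2.75) = 1.78 × 10^-3 M
At equilibrium [HA] = 0.054 − 1.78 × 10^-3 = 5.22 × 10^-2 M
Ka = [H+][A-]/[HA] = (1.78 × 10^-3)² / 5.22 × 10^-2 = 6.1 × 10^-5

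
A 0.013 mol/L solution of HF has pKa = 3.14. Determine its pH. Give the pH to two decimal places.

HF ⇌ F- + H+
Ka = 10^(−3.14) = 7.24 × 10^-4
Let x = [H+] at equilibrium. Ka = x²/(0.013 − x).
The 5% rule fails; solving x² + Ka·x − Ka·C₀ = 0 exactly:
x = (−Ka + √(Ka² + 4·Ka·C₀))/2 = 2.73 × 10^-3 M
pH = −log[H+] = −log(2.73 × 10^-3) = 2.56

pH = 2.56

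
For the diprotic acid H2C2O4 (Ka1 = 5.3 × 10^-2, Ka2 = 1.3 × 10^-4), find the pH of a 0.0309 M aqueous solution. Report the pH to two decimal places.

pH = 1.66

Ka1 ≫ Ka2, so treat the first dissociation as the only significant source of H+.
Ka1 = x²/(0.0309 − x) = 5.3 × 10^-2
Solving the quadratic: x = (−Ka1 + √(Ka1² + 4·Ka1·C₀))/2 = 2.19 × 10^-2 M
pH = −log(2.19 × 10^-2) = 1.66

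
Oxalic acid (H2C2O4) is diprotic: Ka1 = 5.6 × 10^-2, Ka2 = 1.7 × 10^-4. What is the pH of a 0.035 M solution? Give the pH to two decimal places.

Ka1 ≫ Ka2, so treat the first dissociation as the only significant source of H+.
Ka1 = x²/(0.035 − x) = 5.6 × 10^-2
Solving the quadratic: x = (−Ka1 + √(Ka1² + 4·Ka1·C₀))/2 = 2.44 × 10^-2 M
pH = −log(2.44 × 10^-2) = 1.61

pH = 1.61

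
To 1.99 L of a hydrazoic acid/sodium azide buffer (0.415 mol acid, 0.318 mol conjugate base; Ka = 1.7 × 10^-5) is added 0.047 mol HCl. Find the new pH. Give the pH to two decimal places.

pH = 4.54

Added H+ converts N3- to HN3: HN3 → 0.462 mol, N3- → 0.271 mol.
pKa = −log(1.7 × 10^-5) = 4.770
pH = pKa + log([A⁻]/[HA]) = 4.770 + log(0.271/0.462) = 4.770 -0.232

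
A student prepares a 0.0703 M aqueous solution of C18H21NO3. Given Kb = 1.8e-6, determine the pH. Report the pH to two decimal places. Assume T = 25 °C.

pH = 10.55

C18H21NO3 + H2O ⇌ C18H22NO3+ + OH-
Kb = [OH-]²/(0.0703 − [OH-]) = 1.8 × 10^-6
Since Kb ≪ C₀, [OH-] ≈ √(Kb·C₀) = 3.56 × 10^-4 M.
Check: 0.51% ionized — well under 5%, approximation valid.
pOH = −log(3.56 × 10^-4) = 3.45; pH = 14.00 − 3.45 = 10.55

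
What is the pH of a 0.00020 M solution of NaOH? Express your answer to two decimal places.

pH = 10.30

NaOH is a strong base; [OH-] = 0.0002 M.
pOH = -log(0.0002) = 3.70
pH = 14.00 - 3.70 = 10.30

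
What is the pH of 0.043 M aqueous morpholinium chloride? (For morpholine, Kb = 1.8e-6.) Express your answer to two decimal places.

pH = 4.81

C4H8ONH2+ is the conjugate acid of the weak base C4H8ONH.
Ka = Kw/Kb = 1.0×10^-14 / 1.8 × 10^-6 = 5.56 × 10^-9
Let x = [H+] at equilibrium. Ka = x²/(0.043 − x).
Since Ka ≪ C₀, x ≈ √(Ka·C₀) = 1.55 × 10^-5 M.
Check: 0.036% ionized — well under 5%, approximation valid.
pH = −log(1.55 × 10^-5) = 4.81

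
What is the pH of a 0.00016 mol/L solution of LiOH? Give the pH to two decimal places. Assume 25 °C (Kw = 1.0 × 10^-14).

LiOH is a strong base; [OH-] = 0.00016 M.
pOH = -log(0.00016) = 3.80
pH = 14.00 - 3.80 = 10.20

pH = 10.20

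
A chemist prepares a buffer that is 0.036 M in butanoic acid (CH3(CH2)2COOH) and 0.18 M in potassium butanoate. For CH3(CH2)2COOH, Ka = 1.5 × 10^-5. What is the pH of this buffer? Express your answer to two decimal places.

pKa = −log(1.5 × 10^-5) = 4.824
pH = pKa + log([A⁻]/[HA]) = 4.824 + log(0.18/0.036)
pH = 4.824 + (+0.699) = 5.52

pH = 5.52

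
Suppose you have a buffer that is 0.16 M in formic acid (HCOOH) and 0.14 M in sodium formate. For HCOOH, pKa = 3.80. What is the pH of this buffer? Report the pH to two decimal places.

pH = pKa + log([A⁻]/[HA]) = 3.80 + log(0.14/0.16)
pH = 3.80 + (-0.058) = 3.74

pH = 3.74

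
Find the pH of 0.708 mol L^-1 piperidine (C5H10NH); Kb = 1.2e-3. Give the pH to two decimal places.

C5H10NH + H2O ⇌ C5H10NH2+ + OH-
Kb = [OH-]²/(0.708 − [OH-]) = 1.2 × 10^-3
Assume [OH-] ≪ 0.708: [OH-] ≈ √(1.2 × 10^-3 × 0.708) = 2.91 × 10^-2 M
pOH = 1.54, so pH = 14.00 − pOH = 12.46

pH = 12.46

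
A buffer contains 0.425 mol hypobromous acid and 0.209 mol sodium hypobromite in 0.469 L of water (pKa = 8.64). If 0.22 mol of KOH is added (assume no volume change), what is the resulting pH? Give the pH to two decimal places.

pH = 8.96

OH- converts HOBr to OBr-: HOBr → 0.205 mol, OBr- → 0.429 mol.
pH = pKa + log([A⁻]/[HA]) = 8.64 + log(0.429/0.205) = 8.64 +0.321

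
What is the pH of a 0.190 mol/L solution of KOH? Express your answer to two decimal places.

pH = 13.28

KOH is a strong base; [OH-] = 0.19 M.
pOH = -log(0.19) = 0.72
pH = 14.00 - 0.72 = 13.28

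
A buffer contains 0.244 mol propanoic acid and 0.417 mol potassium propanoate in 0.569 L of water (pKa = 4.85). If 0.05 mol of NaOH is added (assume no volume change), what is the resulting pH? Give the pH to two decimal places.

OH- converts CH3CH2COOH to CH3CH2COO-: CH3CH2COOH → 0.194 mol, CH3CH2COO- → 0.467 mol.
pH = pKa + log([A⁻]/[HA]) = 4.85 + log(0.467/0.194) = 4.85 +0.382

pH = 5.23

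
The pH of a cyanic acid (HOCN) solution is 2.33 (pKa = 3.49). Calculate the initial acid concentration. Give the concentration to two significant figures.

C₀ = 7.2 × 10^-2 M

[H+] = 10^(-2.33) = 4.68 × 10^-3 M = x
Ka = 10^(−3.49) = 3.24 × 10^-4
Ka = x²/(C₀ − x) ⇒ C₀ = x + x²/Ka
C₀ = 4.68 × 10^-3 + (4.68 × 10^-3)²/(3.24 × 10^-4) = 7.23 × 10^-2 M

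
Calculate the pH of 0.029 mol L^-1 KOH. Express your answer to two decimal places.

KOH is a strong base; [OH-] = 0.029 M.
pOH = -log(0.029) = 1.54
pH = 14.00 - 1.54 = 12.46

pH = 12.46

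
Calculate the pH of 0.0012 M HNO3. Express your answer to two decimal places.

pH = 2.92

HNO3 is a strong acid and dissociates completely, so [H+] = 0.0012 M.
pH = -log(0.0012) = 2.92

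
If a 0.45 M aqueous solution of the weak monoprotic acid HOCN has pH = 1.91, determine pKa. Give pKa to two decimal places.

pKa = 3.46

[H+] = 10^(-1.91) = 1.23 × 10^-2 M
At equilibrium [HA] = 0.45 − 1.23 × 10^-2 = 4.38 × 10^-1 M
Ka = [H+][A-]/[HA] = (1.23 × 10^-2)² / 4.38 × 10^-1 = 3.45 × 10^-4
pKa = -log(3.45 × 10^-4) = 3.46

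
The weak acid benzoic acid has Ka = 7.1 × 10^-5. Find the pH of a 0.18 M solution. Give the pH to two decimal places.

pH = 2.45

C6H5COOH ⇌ C6H5COO- + H+
From the ICE table, Ka = [H+]²/(0.18 − [H+]) = 7.1 × 10^-5.
Neglecting [H+] in the denominator: [H+] = √(7.1 × 10^-5 × 0.18) = 3.57 × 10^-3 M
([H+]/C₀ = 2% < 5%, so the approximation holds.)
pH = −log(3.57 × 10^-3) = 2.45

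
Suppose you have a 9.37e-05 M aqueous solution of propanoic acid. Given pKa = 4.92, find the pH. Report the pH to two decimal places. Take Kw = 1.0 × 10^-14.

pH = 4.55

CH3CH2COOH ⇌ CH3CH2COO- + H+
Ka = 10^(−4.92) = 1.20 × 10^-5
From the ICE table, Ka = x²/(9.37e-05 − x) = 1.20 × 10^-5.
x is not negligible relative to C₀; solve x² + 1.2e-05·x − 1.12e-09 = 0.
x = [−1.2e-05 + √(1.2e-05² + 4.5e-09)]/2 = 2.81 × 10^-5 M
pH = −log[H+] = −log(2.81 × 10^-5) = 4.55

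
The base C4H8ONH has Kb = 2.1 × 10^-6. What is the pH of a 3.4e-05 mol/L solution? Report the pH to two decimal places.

pH = 8.87

C4H8ONH + H2O ⇌ C4H8ONH2+ + OH-
Kb = [OH-]²/(3.4e-05 − [OH-]) = 2.1 × 10^-6
The 5% rule fails; solving [OH-]² + Kb·[OH-] − Kb·C₀ = 0 exactly:
[OH-] = (−Kb + √(Kb² + 4·Kb·C₀))/2 = 7.46 × 10^-6 M
pOH = −log(7.46 × 10^-6) = 5.13; pH = 14.00 − 5.13 = 8.87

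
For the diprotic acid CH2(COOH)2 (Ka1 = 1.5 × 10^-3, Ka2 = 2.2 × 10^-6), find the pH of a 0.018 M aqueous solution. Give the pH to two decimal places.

Ka1 ≫ Ka2, so treat the first dissociation as the only significant source of H+.
Ka1 = x²/(0.018 − x) = 1.5 × 10^-3
Solving the quadratic: x = (−Ka1 + √(Ka1² + 4·Ka1·C₀))/2 = 4.50 × 10^-3 M
pH = −log(4.50 × 10^-3) = 2.35

pH = 2.35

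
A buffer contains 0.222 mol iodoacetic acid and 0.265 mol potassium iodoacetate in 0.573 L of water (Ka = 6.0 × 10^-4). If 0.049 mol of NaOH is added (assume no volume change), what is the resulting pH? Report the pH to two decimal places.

pH = 3.48

After neutralization: n(ICH2COOH) = 0.173 mol, n(ICH2COO-) = 0.314 mol.
pKa = −log(6.0 × 10^-4) = 3.222
Henderson–Hasselbalch with mole ratio 0.314/0.173: pH = 3.222 + (+0.259)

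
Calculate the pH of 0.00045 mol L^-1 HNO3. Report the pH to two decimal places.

HNO3 is a strong acid and dissociates completely, so [H+] = 0.00045 M.
pH = -log(0.00045) = 3.35

pH = 3.35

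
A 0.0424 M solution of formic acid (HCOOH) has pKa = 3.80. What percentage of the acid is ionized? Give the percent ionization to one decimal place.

5.9%

HCOOH ⇌ HCOO- + H+; let x = [H+] at equilibrium.
Ka = 10^(−3.80) = 1.58 × 10^-4
Solve x² + 0.000158x − 6.7e-06 = 0 → x = 2.51 × 10^-3 M
Fraction ionized = 2.51 × 10^-3 / 0.0424 = 0.0592 → 5.9%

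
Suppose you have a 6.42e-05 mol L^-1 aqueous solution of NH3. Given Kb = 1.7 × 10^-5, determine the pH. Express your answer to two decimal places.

NH3 + H2O ⇌ NH4+ + OH-
From the ICE table, Kb = [OH-]²/(6.42e-05 − [OH-]) = 1.7 × 10^-5.
[OH-] is not negligible relative to C₀; solve [OH-]² + 1.7e-05·[OH-] − 1.09e-09 = 0.
[OH-] = [−1.7e-05 + √(1.7e-05² + 4.37e-09)]/2 = 2.56 × 10^-5 M
pOH = −log(2.56 × 10^-5) = 4.59; pH = 14.00 − 4.59 = 9.41

pH = 9.41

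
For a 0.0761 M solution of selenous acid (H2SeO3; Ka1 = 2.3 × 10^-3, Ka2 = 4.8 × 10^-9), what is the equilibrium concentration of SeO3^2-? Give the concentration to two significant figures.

First ionization gives [H+] ≈ [HSeO3-] = 1.21 × 10^-2 M.
Second step: Ka2 = [H+][SeO3^2-]/[HSeO3-] ≈ [SeO3^2-] (since [H+] ≈ [HSeO3-]).
So [SeO3^2-] ≈ Ka2.

4.8 × 10^-9 M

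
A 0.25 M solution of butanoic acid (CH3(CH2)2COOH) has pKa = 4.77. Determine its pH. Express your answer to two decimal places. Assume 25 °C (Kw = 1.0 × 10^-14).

CH3(CH2)2COOH ⇌ CH3(CH2)2COO- + H+
Ka = 10^(−4.77) = 1.70 × 10^-5
Let x = [H+] at equilibrium. Ka = x²/(0.25 − x).
Assume x ≪ 0.25: x ≈ √(1.70 × 10^-5 × 0.25) = 2.06 × 10^-3 M
(x/C₀ = 0.82% < 5%, so the approximation holds.)
pH = −log(2.06 × 10^-3) = 2.69

pH = 2.69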